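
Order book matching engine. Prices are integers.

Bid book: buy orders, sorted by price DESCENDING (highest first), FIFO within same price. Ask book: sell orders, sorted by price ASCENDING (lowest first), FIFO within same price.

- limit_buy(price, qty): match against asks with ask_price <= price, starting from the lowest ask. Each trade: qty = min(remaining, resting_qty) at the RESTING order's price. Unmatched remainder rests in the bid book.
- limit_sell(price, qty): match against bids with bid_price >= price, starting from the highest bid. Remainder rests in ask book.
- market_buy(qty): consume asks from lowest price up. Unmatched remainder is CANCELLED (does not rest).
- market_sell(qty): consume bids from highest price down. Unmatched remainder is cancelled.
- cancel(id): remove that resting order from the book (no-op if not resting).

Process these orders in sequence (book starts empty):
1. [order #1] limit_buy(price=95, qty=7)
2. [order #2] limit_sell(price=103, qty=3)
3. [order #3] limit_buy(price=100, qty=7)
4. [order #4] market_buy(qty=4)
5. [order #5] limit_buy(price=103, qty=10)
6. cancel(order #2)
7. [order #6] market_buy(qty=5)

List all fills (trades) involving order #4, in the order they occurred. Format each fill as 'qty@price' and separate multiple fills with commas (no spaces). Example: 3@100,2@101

After op 1 [order #1] limit_buy(price=95, qty=7): fills=none; bids=[#1:7@95] asks=[-]
After op 2 [order #2] limit_sell(price=103, qty=3): fills=none; bids=[#1:7@95] asks=[#2:3@103]
After op 3 [order #3] limit_buy(price=100, qty=7): fills=none; bids=[#3:7@100 #1:7@95] asks=[#2:3@103]
After op 4 [order #4] market_buy(qty=4): fills=#4x#2:3@103; bids=[#3:7@100 #1:7@95] asks=[-]
After op 5 [order #5] limit_buy(price=103, qty=10): fills=none; bids=[#5:10@103 #3:7@100 #1:7@95] asks=[-]
After op 6 cancel(order #2): fills=none; bids=[#5:10@103 #3:7@100 #1:7@95] asks=[-]
After op 7 [order #6] market_buy(qty=5): fills=none; bids=[#5:10@103 #3:7@100 #1:7@95] asks=[-]

Answer: 3@103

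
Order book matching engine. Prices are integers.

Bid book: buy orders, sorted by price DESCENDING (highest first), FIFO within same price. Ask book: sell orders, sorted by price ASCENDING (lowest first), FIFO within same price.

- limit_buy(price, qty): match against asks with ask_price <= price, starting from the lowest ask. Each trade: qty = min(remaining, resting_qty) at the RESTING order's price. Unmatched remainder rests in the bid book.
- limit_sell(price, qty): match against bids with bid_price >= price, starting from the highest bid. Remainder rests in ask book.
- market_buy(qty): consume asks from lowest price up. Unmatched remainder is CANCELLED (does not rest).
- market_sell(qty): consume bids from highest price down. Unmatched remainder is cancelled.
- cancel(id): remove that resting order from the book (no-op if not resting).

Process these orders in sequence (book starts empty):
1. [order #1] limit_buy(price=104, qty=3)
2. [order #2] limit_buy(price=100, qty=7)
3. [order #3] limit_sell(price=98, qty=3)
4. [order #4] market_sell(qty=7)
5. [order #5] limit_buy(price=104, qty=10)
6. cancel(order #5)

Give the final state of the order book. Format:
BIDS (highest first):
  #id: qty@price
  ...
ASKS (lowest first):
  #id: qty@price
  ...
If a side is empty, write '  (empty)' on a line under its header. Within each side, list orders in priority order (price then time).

Answer: BIDS (highest first):
  (empty)
ASKS (lowest first):
  (empty)

Derivation:
After op 1 [order #1] limit_buy(price=104, qty=3): fills=none; bids=[#1:3@104] asks=[-]
After op 2 [order #2] limit_buy(price=100, qty=7): fills=none; bids=[#1:3@104 #2:7@100] asks=[-]
After op 3 [order #3] limit_sell(price=98, qty=3): fills=#1x#3:3@104; bids=[#2:7@100] asks=[-]
After op 4 [order #4] market_sell(qty=7): fills=#2x#4:7@100; bids=[-] asks=[-]
After op 5 [order #5] limit_buy(price=104, qty=10): fills=none; bids=[#5:10@104] asks=[-]
After op 6 cancel(order #5): fills=none; bids=[-] asks=[-]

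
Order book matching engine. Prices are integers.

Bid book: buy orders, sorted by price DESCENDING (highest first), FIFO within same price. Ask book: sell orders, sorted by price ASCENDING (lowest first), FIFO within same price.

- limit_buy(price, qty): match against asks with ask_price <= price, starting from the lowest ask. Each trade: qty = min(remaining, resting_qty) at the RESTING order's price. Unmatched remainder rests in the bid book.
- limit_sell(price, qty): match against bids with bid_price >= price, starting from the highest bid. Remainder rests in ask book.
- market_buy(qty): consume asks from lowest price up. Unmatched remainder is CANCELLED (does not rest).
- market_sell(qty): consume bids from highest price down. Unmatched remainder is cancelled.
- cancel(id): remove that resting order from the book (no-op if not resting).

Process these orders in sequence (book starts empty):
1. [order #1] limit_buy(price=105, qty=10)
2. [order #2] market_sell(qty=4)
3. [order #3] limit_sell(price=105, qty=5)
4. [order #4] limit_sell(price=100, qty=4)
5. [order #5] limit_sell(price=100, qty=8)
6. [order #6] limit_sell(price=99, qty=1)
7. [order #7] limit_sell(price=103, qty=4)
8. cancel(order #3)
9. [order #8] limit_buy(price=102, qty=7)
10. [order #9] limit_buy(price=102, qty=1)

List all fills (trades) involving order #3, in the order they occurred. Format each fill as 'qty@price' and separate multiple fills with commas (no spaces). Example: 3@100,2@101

Answer: 5@105

Derivation:
After op 1 [order #1] limit_buy(price=105, qty=10): fills=none; bids=[#1:10@105] asks=[-]
After op 2 [order #2] market_sell(qty=4): fills=#1x#2:4@105; bids=[#1:6@105] asks=[-]
After op 3 [order #3] limit_sell(price=105, qty=5): fills=#1x#3:5@105; bids=[#1:1@105] asks=[-]
After op 4 [order #4] limit_sell(price=100, qty=4): fills=#1x#4:1@105; bids=[-] asks=[#4:3@100]
After op 5 [order #5] limit_sell(price=100, qty=8): fills=none; bids=[-] asks=[#4:3@100 #5:8@100]
After op 6 [order #6] limit_sell(price=99, qty=1): fills=none; bids=[-] asks=[#6:1@99 #4:3@100 #5:8@100]
After op 7 [order #7] limit_sell(price=103, qty=4): fills=none; bids=[-] asks=[#6:1@99 #4:3@100 #5:8@100 #7:4@103]
After op 8 cancel(order #3): fills=none; bids=[-] asks=[#6:1@99 #4:3@100 #5:8@100 #7:4@103]
After op 9 [order #8] limit_buy(price=102, qty=7): fills=#8x#6:1@99 #8x#4:3@100 #8x#5:3@100; bids=[-] asks=[#5:5@100 #7:4@103]
After op 10 [order #9] limit_buy(price=102, qty=1): fills=#9x#5:1@100; bids=[-] asks=[#5:4@100 #7:4@103]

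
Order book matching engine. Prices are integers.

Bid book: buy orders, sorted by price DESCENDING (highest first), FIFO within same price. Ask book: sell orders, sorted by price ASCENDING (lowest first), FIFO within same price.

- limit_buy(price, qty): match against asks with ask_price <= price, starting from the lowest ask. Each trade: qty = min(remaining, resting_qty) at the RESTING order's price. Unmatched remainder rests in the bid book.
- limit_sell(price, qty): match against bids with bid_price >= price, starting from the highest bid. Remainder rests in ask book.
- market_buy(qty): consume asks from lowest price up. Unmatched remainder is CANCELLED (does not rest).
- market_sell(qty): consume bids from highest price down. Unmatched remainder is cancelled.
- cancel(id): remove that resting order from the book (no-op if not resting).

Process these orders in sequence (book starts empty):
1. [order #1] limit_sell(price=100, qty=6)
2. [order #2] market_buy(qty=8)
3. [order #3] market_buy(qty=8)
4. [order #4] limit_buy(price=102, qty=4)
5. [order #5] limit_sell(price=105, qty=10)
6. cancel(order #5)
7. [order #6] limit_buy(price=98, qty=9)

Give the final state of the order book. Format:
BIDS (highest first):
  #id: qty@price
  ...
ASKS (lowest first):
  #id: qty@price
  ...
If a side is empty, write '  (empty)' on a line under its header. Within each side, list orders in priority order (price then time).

After op 1 [order #1] limit_sell(price=100, qty=6): fills=none; bids=[-] asks=[#1:6@100]
After op 2 [order #2] market_buy(qty=8): fills=#2x#1:6@100; bids=[-] asks=[-]
After op 3 [order #3] market_buy(qty=8): fills=none; bids=[-] asks=[-]
After op 4 [order #4] limit_buy(price=102, qty=4): fills=none; bids=[#4:4@102] asks=[-]
After op 5 [order #5] limit_sell(price=105, qty=10): fills=none; bids=[#4:4@102] asks=[#5:10@105]
After op 6 cancel(order #5): fills=none; bids=[#4:4@102] asks=[-]
After op 7 [order #6] limit_buy(price=98, qty=9): fills=none; bids=[#4:4@102 #6:9@98] asks=[-]

Answer: BIDS (highest first):
  #4: 4@102
  #6: 9@98
ASKS (lowest first):
  (empty)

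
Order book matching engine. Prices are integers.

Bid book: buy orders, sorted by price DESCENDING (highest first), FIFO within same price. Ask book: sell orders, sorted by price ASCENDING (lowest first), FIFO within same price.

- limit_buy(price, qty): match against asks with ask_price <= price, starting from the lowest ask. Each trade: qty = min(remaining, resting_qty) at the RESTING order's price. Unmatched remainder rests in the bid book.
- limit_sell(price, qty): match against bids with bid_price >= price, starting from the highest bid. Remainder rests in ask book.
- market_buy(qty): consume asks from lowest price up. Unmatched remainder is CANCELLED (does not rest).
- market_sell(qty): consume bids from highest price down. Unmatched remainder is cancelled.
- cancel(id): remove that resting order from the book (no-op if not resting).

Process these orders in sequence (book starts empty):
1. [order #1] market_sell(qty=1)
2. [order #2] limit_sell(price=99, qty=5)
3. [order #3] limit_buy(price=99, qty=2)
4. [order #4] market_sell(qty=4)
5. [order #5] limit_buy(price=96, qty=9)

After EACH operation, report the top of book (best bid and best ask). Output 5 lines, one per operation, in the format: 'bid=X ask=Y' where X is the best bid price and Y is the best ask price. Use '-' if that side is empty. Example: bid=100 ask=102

Answer: bid=- ask=-
bid=- ask=99
bid=- ask=99
bid=- ask=99
bid=96 ask=99

Derivation:
After op 1 [order #1] market_sell(qty=1): fills=none; bids=[-] asks=[-]
After op 2 [order #2] limit_sell(price=99, qty=5): fills=none; bids=[-] asks=[#2:5@99]
After op 3 [order #3] limit_buy(price=99, qty=2): fills=#3x#2:2@99; bids=[-] asks=[#2:3@99]
After op 4 [order #4] market_sell(qty=4): fills=none; bids=[-] asks=[#2:3@99]
After op 5 [order #5] limit_buy(price=96, qty=9): fills=none; bids=[#5:9@96] asks=[#2:3@99]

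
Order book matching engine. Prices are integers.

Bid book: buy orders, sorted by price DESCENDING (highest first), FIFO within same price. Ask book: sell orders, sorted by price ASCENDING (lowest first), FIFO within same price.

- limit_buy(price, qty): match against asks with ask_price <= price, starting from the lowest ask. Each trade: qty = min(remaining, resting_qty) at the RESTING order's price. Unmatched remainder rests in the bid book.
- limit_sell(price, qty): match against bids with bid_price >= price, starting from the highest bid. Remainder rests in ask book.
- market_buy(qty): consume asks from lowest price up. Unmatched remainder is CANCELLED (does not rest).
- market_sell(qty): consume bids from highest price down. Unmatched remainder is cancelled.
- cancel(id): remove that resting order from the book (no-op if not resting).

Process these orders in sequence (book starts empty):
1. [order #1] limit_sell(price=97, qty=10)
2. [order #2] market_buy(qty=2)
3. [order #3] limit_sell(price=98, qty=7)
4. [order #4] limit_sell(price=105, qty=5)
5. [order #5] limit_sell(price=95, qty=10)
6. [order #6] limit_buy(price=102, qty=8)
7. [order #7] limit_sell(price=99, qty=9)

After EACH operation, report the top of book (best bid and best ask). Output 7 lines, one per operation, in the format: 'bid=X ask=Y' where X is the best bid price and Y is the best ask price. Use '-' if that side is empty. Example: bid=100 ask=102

After op 1 [order #1] limit_sell(price=97, qty=10): fills=none; bids=[-] asks=[#1:10@97]
After op 2 [order #2] market_buy(qty=2): fills=#2x#1:2@97; bids=[-] asks=[#1:8@97]
After op 3 [order #3] limit_sell(price=98, qty=7): fills=none; bids=[-] asks=[#1:8@97 #3:7@98]
After op 4 [order #4] limit_sell(price=105, qty=5): fills=none; bids=[-] asks=[#1:8@97 #3:7@98 #4:5@105]
After op 5 [order #5] limit_sell(price=95, qty=10): fills=none; bids=[-] asks=[#5:10@95 #1:8@97 #3:7@98 #4:5@105]
After op 6 [order #6] limit_buy(price=102, qty=8): fills=#6x#5:8@95; bids=[-] asks=[#5:2@95 #1:8@97 #3:7@98 #4:5@105]
After op 7 [order #7] limit_sell(price=99, qty=9): fills=none; bids=[-] asks=[#5:2@95 #1:8@97 #3:7@98 #7:9@99 #4:5@105]

Answer: bid=- ask=97
bid=- ask=97
bid=- ask=97
bid=- ask=97
bid=- ask=95
bid=- ask=95
bid=- ask=95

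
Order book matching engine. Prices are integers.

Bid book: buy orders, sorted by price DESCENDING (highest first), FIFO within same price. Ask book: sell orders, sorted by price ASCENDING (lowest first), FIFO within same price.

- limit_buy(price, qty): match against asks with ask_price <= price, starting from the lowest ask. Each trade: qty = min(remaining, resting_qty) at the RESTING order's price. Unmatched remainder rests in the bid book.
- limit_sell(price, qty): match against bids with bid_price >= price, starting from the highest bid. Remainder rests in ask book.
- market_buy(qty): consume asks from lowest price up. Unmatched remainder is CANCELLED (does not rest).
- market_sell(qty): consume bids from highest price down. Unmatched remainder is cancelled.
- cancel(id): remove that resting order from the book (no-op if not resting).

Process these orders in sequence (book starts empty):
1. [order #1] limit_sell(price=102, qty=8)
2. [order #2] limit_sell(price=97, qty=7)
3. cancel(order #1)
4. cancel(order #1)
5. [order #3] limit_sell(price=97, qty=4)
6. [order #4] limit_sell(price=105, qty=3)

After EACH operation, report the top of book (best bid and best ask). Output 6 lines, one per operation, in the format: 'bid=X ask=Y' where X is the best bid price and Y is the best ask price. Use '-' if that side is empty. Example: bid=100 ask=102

After op 1 [order #1] limit_sell(price=102, qty=8): fills=none; bids=[-] asks=[#1:8@102]
After op 2 [order #2] limit_sell(price=97, qty=7): fills=none; bids=[-] asks=[#2:7@97 #1:8@102]
After op 3 cancel(order #1): fills=none; bids=[-] asks=[#2:7@97]
After op 4 cancel(order #1): fills=none; bids=[-] asks=[#2:7@97]
After op 5 [order #3] limit_sell(price=97, qty=4): fills=none; bids=[-] asks=[#2:7@97 #3:4@97]
After op 6 [order #4] limit_sell(price=105, qty=3): fills=none; bids=[-] asks=[#2:7@97 #3:4@97 #4:3@105]

Answer: bid=- ask=102
bid=- ask=97
bid=- ask=97
bid=- ask=97
bid=- ask=97
bid=- ask=97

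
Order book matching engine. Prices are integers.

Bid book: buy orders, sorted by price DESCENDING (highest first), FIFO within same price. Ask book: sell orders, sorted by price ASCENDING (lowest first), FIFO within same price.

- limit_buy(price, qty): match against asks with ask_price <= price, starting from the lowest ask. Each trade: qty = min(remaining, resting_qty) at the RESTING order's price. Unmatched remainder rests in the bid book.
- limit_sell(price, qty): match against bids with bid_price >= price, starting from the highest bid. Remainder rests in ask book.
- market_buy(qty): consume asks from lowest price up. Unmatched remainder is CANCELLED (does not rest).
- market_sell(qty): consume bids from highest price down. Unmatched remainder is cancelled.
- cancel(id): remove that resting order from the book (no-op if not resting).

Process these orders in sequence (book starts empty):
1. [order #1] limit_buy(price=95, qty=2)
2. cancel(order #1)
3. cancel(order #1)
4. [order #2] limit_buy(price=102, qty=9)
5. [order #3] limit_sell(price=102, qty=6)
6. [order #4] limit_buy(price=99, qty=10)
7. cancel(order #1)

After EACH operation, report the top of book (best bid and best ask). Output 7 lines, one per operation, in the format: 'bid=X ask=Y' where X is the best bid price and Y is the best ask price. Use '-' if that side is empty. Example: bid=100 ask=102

Answer: bid=95 ask=-
bid=- ask=-
bid=- ask=-
bid=102 ask=-
bid=102 ask=-
bid=102 ask=-
bid=102 ask=-

Derivation:
After op 1 [order #1] limit_buy(price=95, qty=2): fills=none; bids=[#1:2@95] asks=[-]
After op 2 cancel(order #1): fills=none; bids=[-] asks=[-]
After op 3 cancel(order #1): fills=none; bids=[-] asks=[-]
After op 4 [order #2] limit_buy(price=102, qty=9): fills=none; bids=[#2:9@102] asks=[-]
After op 5 [order #3] limit_sell(price=102, qty=6): fills=#2x#3:6@102; bids=[#2:3@102] asks=[-]
After op 6 [order #4] limit_buy(price=99, qty=10): fills=none; bids=[#2:3@102 #4:10@99] asks=[-]
After op 7 cancel(order #1): fills=none; bids=[#2:3@102 #4:10@99] asks=[-]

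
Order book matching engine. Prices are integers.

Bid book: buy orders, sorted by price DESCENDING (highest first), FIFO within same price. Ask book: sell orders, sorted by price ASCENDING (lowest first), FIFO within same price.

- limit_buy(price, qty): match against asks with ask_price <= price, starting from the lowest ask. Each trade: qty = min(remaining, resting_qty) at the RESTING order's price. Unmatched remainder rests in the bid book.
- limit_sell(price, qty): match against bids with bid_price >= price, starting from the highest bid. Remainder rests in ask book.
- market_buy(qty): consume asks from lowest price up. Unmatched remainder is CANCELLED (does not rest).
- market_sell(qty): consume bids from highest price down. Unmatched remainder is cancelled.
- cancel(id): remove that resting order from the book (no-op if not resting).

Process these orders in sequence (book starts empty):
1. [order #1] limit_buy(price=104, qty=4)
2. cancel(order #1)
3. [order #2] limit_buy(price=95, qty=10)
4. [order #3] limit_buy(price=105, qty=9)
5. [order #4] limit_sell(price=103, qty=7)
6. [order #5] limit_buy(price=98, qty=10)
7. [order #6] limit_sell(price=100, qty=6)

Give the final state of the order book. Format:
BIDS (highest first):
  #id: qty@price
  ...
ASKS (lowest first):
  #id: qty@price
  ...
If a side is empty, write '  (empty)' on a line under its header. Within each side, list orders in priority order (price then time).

Answer: BIDS (highest first):
  #5: 10@98
  #2: 10@95
ASKS (lowest first):
  #6: 4@100

Derivation:
After op 1 [order #1] limit_buy(price=104, qty=4): fills=none; bids=[#1:4@104] asks=[-]
After op 2 cancel(order #1): fills=none; bids=[-] asks=[-]
After op 3 [order #2] limit_buy(price=95, qty=10): fills=none; bids=[#2:10@95] asks=[-]
After op 4 [order #3] limit_buy(price=105, qty=9): fills=none; bids=[#3:9@105 #2:10@95] asks=[-]
After op 5 [order #4] limit_sell(price=103, qty=7): fills=#3x#4:7@105; bids=[#3:2@105 #2:10@95] asks=[-]
After op 6 [order #5] limit_buy(price=98, qty=10): fills=none; bids=[#3:2@105 #5:10@98 #2:10@95] asks=[-]
After op 7 [order #6] limit_sell(price=100, qty=6): fills=#3x#6:2@105; bids=[#5:10@98 #2:10@95] asks=[#6:4@100]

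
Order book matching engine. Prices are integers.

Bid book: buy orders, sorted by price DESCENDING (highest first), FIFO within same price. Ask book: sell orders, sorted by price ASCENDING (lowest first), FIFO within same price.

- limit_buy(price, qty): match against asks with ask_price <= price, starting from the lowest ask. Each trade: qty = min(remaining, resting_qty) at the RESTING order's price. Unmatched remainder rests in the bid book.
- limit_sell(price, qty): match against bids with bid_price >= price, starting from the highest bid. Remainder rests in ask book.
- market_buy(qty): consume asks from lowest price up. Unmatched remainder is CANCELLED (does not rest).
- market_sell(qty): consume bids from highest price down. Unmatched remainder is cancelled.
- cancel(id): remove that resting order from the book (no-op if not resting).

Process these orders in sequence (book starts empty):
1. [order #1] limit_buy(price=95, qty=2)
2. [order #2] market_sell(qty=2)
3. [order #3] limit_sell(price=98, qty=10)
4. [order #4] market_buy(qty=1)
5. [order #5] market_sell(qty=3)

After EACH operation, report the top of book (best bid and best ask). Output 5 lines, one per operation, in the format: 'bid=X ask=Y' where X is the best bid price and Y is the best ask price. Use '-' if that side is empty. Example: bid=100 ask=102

After op 1 [order #1] limit_buy(price=95, qty=2): fills=none; bids=[#1:2@95] asks=[-]
After op 2 [order #2] market_sell(qty=2): fills=#1x#2:2@95; bids=[-] asks=[-]
After op 3 [order #3] limit_sell(price=98, qty=10): fills=none; bids=[-] asks=[#3:10@98]
After op 4 [order #4] market_buy(qty=1): fills=#4x#3:1@98; bids=[-] asks=[#3:9@98]
After op 5 [order #5] market_sell(qty=3): fills=none; bids=[-] asks=[#3:9@98]

Answer: bid=95 ask=-
bid=- ask=-
bid=- ask=98
bid=- ask=98
bid=- ask=98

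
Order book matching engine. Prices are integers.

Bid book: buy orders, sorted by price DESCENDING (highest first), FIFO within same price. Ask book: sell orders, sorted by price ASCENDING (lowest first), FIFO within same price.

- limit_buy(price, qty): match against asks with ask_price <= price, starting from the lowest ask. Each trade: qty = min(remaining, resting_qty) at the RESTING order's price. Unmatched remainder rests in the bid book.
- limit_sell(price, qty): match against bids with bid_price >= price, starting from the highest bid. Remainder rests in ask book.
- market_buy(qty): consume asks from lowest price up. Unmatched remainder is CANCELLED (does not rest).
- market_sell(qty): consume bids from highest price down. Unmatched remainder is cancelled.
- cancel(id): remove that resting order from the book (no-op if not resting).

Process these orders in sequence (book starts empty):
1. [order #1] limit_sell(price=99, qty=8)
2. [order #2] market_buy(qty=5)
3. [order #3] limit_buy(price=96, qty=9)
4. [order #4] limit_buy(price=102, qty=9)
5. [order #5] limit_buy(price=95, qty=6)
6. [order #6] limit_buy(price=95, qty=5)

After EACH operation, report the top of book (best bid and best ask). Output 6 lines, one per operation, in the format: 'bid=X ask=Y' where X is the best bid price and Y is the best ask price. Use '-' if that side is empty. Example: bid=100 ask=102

After op 1 [order #1] limit_sell(price=99, qty=8): fills=none; bids=[-] asks=[#1:8@99]
After op 2 [order #2] market_buy(qty=5): fills=#2x#1:5@99; bids=[-] asks=[#1:3@99]
After op 3 [order #3] limit_buy(price=96, qty=9): fills=none; bids=[#3:9@96] asks=[#1:3@99]
After op 4 [order #4] limit_buy(price=102, qty=9): fills=#4x#1:3@99; bids=[#4:6@102 #3:9@96] asks=[-]
After op 5 [order #5] limit_buy(price=95, qty=6): fills=none; bids=[#4:6@102 #3:9@96 #5:6@95] asks=[-]
After op 6 [order #6] limit_buy(price=95, qty=5): fills=none; bids=[#4:6@102 #3:9@96 #5:6@95 #6:5@95] asks=[-]

Answer: bid=- ask=99
bid=- ask=99
bid=96 ask=99
bid=102 ask=-
bid=102 ask=-
bid=102 ask=-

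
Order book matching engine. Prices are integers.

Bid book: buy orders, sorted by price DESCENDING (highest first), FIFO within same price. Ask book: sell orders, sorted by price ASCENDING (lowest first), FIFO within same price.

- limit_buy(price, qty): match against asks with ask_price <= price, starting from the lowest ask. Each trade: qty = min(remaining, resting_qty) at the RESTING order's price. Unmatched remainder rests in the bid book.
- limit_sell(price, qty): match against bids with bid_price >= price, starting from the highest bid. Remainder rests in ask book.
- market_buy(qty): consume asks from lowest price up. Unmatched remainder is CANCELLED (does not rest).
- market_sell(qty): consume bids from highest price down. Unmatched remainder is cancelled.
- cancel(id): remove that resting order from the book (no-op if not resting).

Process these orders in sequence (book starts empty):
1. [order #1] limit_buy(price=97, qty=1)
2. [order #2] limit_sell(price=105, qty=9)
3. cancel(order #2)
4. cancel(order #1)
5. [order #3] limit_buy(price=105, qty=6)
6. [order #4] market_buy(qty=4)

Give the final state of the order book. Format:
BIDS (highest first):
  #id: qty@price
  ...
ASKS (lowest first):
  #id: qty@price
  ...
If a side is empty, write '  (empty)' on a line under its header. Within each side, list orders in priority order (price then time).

After op 1 [order #1] limit_buy(price=97, qty=1): fills=none; bids=[#1:1@97] asks=[-]
After op 2 [order #2] limit_sell(price=105, qty=9): fills=none; bids=[#1:1@97] asks=[#2:9@105]
After op 3 cancel(order #2): fills=none; bids=[#1:1@97] asks=[-]
After op 4 cancel(order #1): fills=none; bids=[-] asks=[-]
After op 5 [order #3] limit_buy(price=105, qty=6): fills=none; bids=[#3:6@105] asks=[-]
After op 6 [order #4] market_buy(qty=4): fills=none; bids=[#3:6@105] asks=[-]

Answer: BIDS (highest first):
  #3: 6@105
ASKS (lowest first):
  (empty)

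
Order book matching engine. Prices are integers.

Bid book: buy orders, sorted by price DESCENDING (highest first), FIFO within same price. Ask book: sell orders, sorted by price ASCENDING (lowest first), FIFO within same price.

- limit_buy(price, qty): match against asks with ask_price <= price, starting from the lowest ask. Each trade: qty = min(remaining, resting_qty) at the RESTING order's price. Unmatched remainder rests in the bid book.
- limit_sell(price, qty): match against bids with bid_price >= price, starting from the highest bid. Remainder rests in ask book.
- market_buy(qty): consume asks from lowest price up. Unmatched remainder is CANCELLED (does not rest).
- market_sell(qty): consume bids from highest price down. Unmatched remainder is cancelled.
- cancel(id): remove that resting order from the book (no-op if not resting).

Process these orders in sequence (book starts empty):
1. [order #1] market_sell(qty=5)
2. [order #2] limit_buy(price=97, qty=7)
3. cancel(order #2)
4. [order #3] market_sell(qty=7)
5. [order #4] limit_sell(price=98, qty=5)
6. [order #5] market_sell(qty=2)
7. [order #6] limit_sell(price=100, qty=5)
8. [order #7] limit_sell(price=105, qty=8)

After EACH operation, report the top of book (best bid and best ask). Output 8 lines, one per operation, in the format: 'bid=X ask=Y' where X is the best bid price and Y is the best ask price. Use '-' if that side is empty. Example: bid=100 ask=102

After op 1 [order #1] market_sell(qty=5): fills=none; bids=[-] asks=[-]
After op 2 [order #2] limit_buy(price=97, qty=7): fills=none; bids=[#2:7@97] asks=[-]
After op 3 cancel(order #2): fills=none; bids=[-] asks=[-]
After op 4 [order #3] market_sell(qty=7): fills=none; bids=[-] asks=[-]
After op 5 [order #4] limit_sell(price=98, qty=5): fills=none; bids=[-] asks=[#4:5@98]
After op 6 [order #5] market_sell(qty=2): fills=none; bids=[-] asks=[#4:5@98]
After op 7 [order #6] limit_sell(price=100, qty=5): fills=none; bids=[-] asks=[#4:5@98 #6:5@100]
After op 8 [order #7] limit_sell(price=105, qty=8): fills=none; bids=[-] asks=[#4:5@98 #6:5@100 #7:8@105]

Answer: bid=- ask=-
bid=97 ask=-
bid=- ask=-
bid=- ask=-
bid=- ask=98
bid=- ask=98
bid=- ask=98
bid=- ask=98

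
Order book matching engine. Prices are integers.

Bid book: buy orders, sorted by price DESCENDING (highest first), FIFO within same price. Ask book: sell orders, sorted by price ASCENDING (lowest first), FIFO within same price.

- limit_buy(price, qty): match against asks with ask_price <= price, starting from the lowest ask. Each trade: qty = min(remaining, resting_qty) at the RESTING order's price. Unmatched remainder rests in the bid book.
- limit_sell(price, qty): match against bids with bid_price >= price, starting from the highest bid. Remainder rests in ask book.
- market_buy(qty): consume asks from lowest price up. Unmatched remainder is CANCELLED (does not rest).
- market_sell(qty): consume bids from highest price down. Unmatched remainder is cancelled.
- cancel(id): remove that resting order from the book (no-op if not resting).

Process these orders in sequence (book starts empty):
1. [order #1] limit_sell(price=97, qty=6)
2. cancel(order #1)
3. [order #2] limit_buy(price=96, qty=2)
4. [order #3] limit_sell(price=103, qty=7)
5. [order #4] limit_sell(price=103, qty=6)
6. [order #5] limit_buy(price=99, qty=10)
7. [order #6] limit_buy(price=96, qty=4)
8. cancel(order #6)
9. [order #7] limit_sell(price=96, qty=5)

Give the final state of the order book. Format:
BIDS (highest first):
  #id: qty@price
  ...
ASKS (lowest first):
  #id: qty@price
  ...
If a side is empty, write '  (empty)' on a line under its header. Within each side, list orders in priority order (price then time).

Answer: BIDS (highest first):
  #5: 5@99
  #2: 2@96
ASKS (lowest first):
  #3: 7@103
  #4: 6@103

Derivation:
After op 1 [order #1] limit_sell(price=97, qty=6): fills=none; bids=[-] asks=[#1:6@97]
After op 2 cancel(order #1): fills=none; bids=[-] asks=[-]
After op 3 [order #2] limit_buy(price=96, qty=2): fills=none; bids=[#2:2@96] asks=[-]
After op 4 [order #3] limit_sell(price=103, qty=7): fills=none; bids=[#2:2@96] asks=[#3:7@103]
After op 5 [order #4] limit_sell(price=103, qty=6): fills=none; bids=[#2:2@96] asks=[#3:7@103 #4:6@103]
After op 6 [order #5] limit_buy(price=99, qty=10): fills=none; bids=[#5:10@99 #2:2@96] asks=[#3:7@103 #4:6@103]
After op 7 [order #6] limit_buy(price=96, qty=4): fills=none; bids=[#5:10@99 #2:2@96 #6:4@96] asks=[#3:7@103 #4:6@103]
After op 8 cancel(order #6): fills=none; bids=[#5:10@99 #2:2@96] asks=[#3:7@103 #4:6@103]
After op 9 [order #7] limit_sell(price=96, qty=5): fills=#5x#7:5@99; bids=[#5:5@99 #2:2@96] asks=[#3:7@103 #4:6@103]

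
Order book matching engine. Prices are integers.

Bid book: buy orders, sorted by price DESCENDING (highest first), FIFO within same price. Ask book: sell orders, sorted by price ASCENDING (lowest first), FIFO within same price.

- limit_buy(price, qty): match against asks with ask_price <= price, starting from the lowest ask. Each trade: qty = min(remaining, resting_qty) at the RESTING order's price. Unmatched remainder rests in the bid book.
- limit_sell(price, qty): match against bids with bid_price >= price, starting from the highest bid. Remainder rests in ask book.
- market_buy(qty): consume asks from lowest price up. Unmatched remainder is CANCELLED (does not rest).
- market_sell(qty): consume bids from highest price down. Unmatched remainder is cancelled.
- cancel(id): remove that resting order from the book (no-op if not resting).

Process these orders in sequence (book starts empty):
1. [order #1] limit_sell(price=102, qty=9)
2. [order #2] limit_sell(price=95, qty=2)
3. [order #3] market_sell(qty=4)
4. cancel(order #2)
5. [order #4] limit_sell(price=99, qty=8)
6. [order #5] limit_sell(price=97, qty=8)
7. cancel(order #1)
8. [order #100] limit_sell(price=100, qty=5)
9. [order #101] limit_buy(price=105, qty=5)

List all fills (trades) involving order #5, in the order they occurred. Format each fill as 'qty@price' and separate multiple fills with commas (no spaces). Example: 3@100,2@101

Answer: 5@97

Derivation:
After op 1 [order #1] limit_sell(price=102, qty=9): fills=none; bids=[-] asks=[#1:9@102]
After op 2 [order #2] limit_sell(price=95, qty=2): fills=none; bids=[-] asks=[#2:2@95 #1:9@102]
After op 3 [order #3] market_sell(qty=4): fills=none; bids=[-] asks=[#2:2@95 #1:9@102]
After op 4 cancel(order #2): fills=none; bids=[-] asks=[#1:9@102]
After op 5 [order #4] limit_sell(price=99, qty=8): fills=none; bids=[-] asks=[#4:8@99 #1:9@102]
After op 6 [order #5] limit_sell(price=97, qty=8): fills=none; bids=[-] asks=[#5:8@97 #4:8@99 #1:9@102]
After op 7 cancel(order #1): fills=none; bids=[-] asks=[#5:8@97 #4:8@99]
After op 8 [order #100] limit_sell(price=100, qty=5): fills=none; bids=[-] asks=[#5:8@97 #4:8@99 #100:5@100]
After op 9 [order #101] limit_buy(price=105, qty=5): fills=#101x#5:5@97; bids=[-] asks=[#5:3@97 #4:8@99 #100:5@100]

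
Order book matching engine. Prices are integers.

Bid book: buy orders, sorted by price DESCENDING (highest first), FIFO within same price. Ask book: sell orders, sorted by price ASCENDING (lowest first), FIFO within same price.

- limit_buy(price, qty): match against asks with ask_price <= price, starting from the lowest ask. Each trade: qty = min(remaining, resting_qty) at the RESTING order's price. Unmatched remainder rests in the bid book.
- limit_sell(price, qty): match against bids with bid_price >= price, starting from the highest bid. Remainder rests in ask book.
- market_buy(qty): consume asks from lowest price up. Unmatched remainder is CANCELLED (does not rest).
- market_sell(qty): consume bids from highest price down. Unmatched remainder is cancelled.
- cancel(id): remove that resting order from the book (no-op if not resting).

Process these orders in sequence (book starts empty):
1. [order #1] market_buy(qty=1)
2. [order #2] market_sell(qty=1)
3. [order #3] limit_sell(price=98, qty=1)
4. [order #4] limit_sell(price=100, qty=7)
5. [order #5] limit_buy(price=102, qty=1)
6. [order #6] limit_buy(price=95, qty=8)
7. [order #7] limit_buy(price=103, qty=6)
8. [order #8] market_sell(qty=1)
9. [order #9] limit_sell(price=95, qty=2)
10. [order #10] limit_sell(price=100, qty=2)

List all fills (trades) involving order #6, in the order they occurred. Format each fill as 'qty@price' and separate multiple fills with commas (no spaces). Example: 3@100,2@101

After op 1 [order #1] market_buy(qty=1): fills=none; bids=[-] asks=[-]
After op 2 [order #2] market_sell(qty=1): fills=none; bids=[-] asks=[-]
After op 3 [order #3] limit_sell(price=98, qty=1): fills=none; bids=[-] asks=[#3:1@98]
After op 4 [order #4] limit_sell(price=100, qty=7): fills=none; bids=[-] asks=[#3:1@98 #4:7@100]
After op 5 [order #5] limit_buy(price=102, qty=1): fills=#5x#3:1@98; bids=[-] asks=[#4:7@100]
After op 6 [order #6] limit_buy(price=95, qty=8): fills=none; bids=[#6:8@95] asks=[#4:7@100]
After op 7 [order #7] limit_buy(price=103, qty=6): fills=#7x#4:6@100; bids=[#6:8@95] asks=[#4:1@100]
After op 8 [order #8] market_sell(qty=1): fills=#6x#8:1@95; bids=[#6:7@95] asks=[#4:1@100]
After op 9 [order #9] limit_sell(price=95, qty=2): fills=#6x#9:2@95; bids=[#6:5@95] asks=[#4:1@100]
After op 10 [order #10] limit_sell(price=100, qty=2): fills=none; bids=[#6:5@95] asks=[#4:1@100 #10:2@100]

Answer: 1@95,2@95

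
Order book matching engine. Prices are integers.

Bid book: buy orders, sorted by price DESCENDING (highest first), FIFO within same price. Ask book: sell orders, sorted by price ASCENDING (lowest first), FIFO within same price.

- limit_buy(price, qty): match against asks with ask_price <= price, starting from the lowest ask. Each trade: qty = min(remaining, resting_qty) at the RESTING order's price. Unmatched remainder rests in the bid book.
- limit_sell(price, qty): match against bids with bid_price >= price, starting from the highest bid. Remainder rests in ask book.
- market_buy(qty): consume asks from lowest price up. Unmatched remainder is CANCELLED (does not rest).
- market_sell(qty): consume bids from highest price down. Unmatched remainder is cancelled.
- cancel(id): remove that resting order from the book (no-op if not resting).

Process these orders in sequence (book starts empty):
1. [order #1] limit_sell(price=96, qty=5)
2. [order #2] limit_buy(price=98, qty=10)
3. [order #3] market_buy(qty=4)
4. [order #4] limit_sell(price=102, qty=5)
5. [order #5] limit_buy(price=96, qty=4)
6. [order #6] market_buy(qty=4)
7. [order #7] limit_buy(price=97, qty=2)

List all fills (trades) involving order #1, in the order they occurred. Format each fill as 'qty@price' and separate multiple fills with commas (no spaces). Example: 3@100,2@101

Answer: 5@96

Derivation:
After op 1 [order #1] limit_sell(price=96, qty=5): fills=none; bids=[-] asks=[#1:5@96]
After op 2 [order #2] limit_buy(price=98, qty=10): fills=#2x#1:5@96; bids=[#2:5@98] asks=[-]
After op 3 [order #3] market_buy(qty=4): fills=none; bids=[#2:5@98] asks=[-]
After op 4 [order #4] limit_sell(price=102, qty=5): fills=none; bids=[#2:5@98] asks=[#4:5@102]
After op 5 [order #5] limit_buy(price=96, qty=4): fills=none; bids=[#2:5@98 #5:4@96] asks=[#4:5@102]
After op 6 [order #6] market_buy(qty=4): fills=#6x#4:4@102; bids=[#2:5@98 #5:4@96] asks=[#4:1@102]
After op 7 [order #7] limit_buy(price=97, qty=2): fills=none; bids=[#2:5@98 #7:2@97 #5:4@96] asks=[#4:1@102]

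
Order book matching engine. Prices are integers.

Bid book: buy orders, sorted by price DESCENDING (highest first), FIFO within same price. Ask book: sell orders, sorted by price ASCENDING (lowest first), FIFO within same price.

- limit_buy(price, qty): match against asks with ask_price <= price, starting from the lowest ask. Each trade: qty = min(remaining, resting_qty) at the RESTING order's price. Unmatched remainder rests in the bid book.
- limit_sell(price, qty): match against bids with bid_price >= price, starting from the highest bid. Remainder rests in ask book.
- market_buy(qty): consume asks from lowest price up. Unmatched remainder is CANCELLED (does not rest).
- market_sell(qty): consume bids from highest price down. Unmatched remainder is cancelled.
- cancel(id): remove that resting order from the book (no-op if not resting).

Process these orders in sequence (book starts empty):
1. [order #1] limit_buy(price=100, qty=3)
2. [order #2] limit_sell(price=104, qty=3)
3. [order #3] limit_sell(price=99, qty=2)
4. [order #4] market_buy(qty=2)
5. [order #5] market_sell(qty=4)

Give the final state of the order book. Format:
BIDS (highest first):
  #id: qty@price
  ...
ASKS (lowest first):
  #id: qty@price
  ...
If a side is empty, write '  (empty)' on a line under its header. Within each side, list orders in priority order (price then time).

After op 1 [order #1] limit_buy(price=100, qty=3): fills=none; bids=[#1:3@100] asks=[-]
After op 2 [order #2] limit_sell(price=104, qty=3): fills=none; bids=[#1:3@100] asks=[#2:3@104]
After op 3 [order #3] limit_sell(price=99, qty=2): fills=#1x#3:2@100; bids=[#1:1@100] asks=[#2:3@104]
After op 4 [order #4] market_buy(qty=2): fills=#4x#2:2@104; bids=[#1:1@100] asks=[#2:1@104]
After op 5 [order #5] market_sell(qty=4): fills=#1x#5:1@100; bids=[-] asks=[#2:1@104]

Answer: BIDS (highest first):
  (empty)
ASKS (lowest first):
  #2: 1@104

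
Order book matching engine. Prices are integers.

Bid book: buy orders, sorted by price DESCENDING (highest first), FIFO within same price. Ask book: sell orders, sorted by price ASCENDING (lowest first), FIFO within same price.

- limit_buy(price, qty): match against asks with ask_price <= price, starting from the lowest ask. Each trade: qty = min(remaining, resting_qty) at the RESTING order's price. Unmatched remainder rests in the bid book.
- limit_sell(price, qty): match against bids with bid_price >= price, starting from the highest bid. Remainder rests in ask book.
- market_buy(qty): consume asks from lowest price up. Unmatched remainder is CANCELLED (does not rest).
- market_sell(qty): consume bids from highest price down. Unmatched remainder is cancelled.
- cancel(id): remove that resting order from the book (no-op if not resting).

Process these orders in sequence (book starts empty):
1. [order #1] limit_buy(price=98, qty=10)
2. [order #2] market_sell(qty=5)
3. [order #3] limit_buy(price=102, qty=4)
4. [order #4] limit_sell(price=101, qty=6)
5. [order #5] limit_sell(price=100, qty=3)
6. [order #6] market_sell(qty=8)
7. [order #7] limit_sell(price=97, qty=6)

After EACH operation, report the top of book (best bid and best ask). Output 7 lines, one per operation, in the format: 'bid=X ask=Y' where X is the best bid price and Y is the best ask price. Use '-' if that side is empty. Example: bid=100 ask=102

Answer: bid=98 ask=-
bid=98 ask=-
bid=102 ask=-
bid=98 ask=101
bid=98 ask=100
bid=- ask=100
bid=- ask=97

Derivation:
After op 1 [order #1] limit_buy(price=98, qty=10): fills=none; bids=[#1:10@98] asks=[-]
After op 2 [order #2] market_sell(qty=5): fills=#1x#2:5@98; bids=[#1:5@98] asks=[-]
After op 3 [order #3] limit_buy(price=102, qty=4): fills=none; bids=[#3:4@102 #1:5@98] asks=[-]
After op 4 [order #4] limit_sell(price=101, qty=6): fills=#3x#4:4@102; bids=[#1:5@98] asks=[#4:2@101]
After op 5 [order #5] limit_sell(price=100, qty=3): fills=none; bids=[#1:5@98] asks=[#5:3@100 #4:2@101]
After op 6 [order #6] market_sell(qty=8): fills=#1x#6:5@98; bids=[-] asks=[#5:3@100 #4:2@101]
After op 7 [order #7] limit_sell(price=97, qty=6): fills=none; bids=[-] asks=[#7:6@97 #5:3@100 #4:2@101]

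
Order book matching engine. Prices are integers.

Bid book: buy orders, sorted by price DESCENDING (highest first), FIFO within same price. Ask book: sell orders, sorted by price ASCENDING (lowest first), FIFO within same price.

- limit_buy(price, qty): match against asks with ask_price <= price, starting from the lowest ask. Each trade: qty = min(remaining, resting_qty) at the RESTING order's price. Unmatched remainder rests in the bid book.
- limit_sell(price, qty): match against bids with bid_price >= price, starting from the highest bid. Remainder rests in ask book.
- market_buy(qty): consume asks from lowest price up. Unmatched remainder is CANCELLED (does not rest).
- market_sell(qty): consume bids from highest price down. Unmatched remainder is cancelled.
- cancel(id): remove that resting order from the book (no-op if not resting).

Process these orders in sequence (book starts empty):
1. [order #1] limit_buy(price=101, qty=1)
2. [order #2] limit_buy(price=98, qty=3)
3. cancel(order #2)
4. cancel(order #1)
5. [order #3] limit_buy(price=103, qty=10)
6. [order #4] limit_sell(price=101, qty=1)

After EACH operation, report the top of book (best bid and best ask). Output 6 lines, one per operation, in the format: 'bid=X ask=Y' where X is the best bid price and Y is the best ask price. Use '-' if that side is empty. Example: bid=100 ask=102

After op 1 [order #1] limit_buy(price=101, qty=1): fills=none; bids=[#1:1@101] asks=[-]
After op 2 [order #2] limit_buy(price=98, qty=3): fills=none; bids=[#1:1@101 #2:3@98] asks=[-]
After op 3 cancel(order #2): fills=none; bids=[#1:1@101] asks=[-]
After op 4 cancel(order #1): fills=none; bids=[-] asks=[-]
After op 5 [order #3] limit_buy(price=103, qty=10): fills=none; bids=[#3:10@103] asks=[-]
After op 6 [order #4] limit_sell(price=101, qty=1): fills=#3x#4:1@103; bids=[#3:9@103] asks=[-]

Answer: bid=101 ask=-
bid=101 ask=-
bid=101 ask=-
bid=- ask=-
bid=103 ask=-
bid=103 ask=-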